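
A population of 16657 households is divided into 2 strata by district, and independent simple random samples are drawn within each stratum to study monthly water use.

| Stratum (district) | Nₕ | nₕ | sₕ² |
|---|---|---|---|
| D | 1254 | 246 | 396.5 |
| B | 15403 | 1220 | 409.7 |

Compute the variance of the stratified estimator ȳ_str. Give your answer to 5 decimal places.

Var(ȳ_str) = Σₕ Wₕ²(1 − fₕ)sₕ²/nₕ with Wₕ = Nₕ/N, N = 16657.
D: Wₕ = 0.07528366; term = 0.07528366²·(1 − 0.19617225)·396.5/246 = 0.007342984.
B: Wₕ = 0.92471634; term = 0.92471634²·(1 − 0.07920535)·409.7/1220 = 0.26441493.
Sum = 0.27175791.

0.27176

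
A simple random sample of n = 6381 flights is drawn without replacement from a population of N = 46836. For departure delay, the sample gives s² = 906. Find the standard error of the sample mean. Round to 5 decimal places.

Under SRS without replacement, Var(ȳ) = (1 − f)·s²/n with f = n/N = 6381/46836 = 0.13624135.
Var(ȳ) = (1 − 0.13624135)·906/6381 = 0.86375865·0.14198402 = 0.12263992.
SE(ȳ) = √(0.12263992) = 0.35020.

0.35020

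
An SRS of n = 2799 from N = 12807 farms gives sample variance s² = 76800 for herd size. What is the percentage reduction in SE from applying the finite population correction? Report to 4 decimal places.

f = n/N = 2799/12807 = 0.21855235.
SE_no-fpc = √(s²/n) = 5.2381648; SE_fpc = √((1−f)s²/n) = 4.630513.
Ratio = √(1−f) = 0.88399527. Reduction = 100·(1 − 0.88399527) = 11.6005%.

11.6005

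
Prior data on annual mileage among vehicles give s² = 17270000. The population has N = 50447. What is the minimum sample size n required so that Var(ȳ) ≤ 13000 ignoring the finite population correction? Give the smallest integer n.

1329

Without fpc, n₀ = s²/D = 17270000/13000 = 1328.4615.
Rounding up, n = 1329.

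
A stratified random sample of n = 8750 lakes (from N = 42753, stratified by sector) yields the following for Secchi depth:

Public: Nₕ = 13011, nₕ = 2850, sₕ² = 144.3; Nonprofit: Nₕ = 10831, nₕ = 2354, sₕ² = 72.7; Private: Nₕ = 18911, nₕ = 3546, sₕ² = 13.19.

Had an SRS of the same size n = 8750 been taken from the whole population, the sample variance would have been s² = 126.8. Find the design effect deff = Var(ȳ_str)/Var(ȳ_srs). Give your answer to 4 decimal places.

Var(ȳ_str) = Σ Wₕ²(1−fₕ)sₕ²/nₕ with Wₕ = Nₕ/42753:
  Public: (13011/42753)²·(1−2850/13011)·144.3/2850 = 0.0036621439
  Nonprofit: (10831/42753)²·(1−2354/10831)·72.7/2354 = 0.0015513347
  Private: (18911/42753)²·(1−3546/18911)·13.19/3546 = 5.9131641 × 10^-4
  → Var(ȳ_str) = 0.005804795.
Var(ȳ_srs) = (1 − 8750/42753)·126.8/8750 = 0.011525555.
deff = 0.005804795 / 0.011525555 = 0.5036.

0.5036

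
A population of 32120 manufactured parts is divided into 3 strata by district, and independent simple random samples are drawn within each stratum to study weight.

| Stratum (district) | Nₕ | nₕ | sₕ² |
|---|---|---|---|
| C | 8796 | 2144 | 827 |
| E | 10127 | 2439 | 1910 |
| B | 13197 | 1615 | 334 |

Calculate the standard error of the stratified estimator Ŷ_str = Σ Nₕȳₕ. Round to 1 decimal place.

Var(Ŷ_str) = Σₕ Nₕ²(1 − fₕ)sₕ²/nₕ.
C: 8796²·(1 − 2144/8796)·827/2144 = 2.2569305 × 10^7.
E: 10127²·(1 − 2439/10127)·1910/2439 = 6.0969938 × 10^7.
B: 13197²·(1 − 1615/13197)·334/1615 = 3.1610598 × 10^7.
Sum = 1.1514984 × 10^8.
SE = √(1.1514984 × 10^8) = 10730.8.

10730.8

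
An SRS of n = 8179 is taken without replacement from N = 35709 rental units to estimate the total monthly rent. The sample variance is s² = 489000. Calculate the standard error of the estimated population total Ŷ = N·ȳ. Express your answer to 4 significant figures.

242400

Var(Ŷ) = N²·Var(ȳ) = N²·(1 − n/N)·s²/n.
f = 8179/35709 = 0.22904590; Var(ȳ) = 0.77095410·489000/8179 = 46.093233.
Var(Ŷ) = 35709² · 46.093233 = 5.8774988 × 10^10.
SE(Ŷ) = √(5.8774988 × 10^10) = 242400.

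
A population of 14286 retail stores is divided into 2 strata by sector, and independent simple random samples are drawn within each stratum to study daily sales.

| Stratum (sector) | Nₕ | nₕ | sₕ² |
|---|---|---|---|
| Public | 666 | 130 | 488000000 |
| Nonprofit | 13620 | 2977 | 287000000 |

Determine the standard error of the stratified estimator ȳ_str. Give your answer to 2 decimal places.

Var(ȳ_str) = Σₕ Wₕ²(1 − fₕ)sₕ²/nₕ with Wₕ = Nₕ/N, N = 14286.
Public: Wₕ = 0.04661907; term = 0.04661907²·(1 − 0.19519520)·488000000/130 = 6565.899.
Nonprofit: Wₕ = 0.95338093; term = 0.95338093²·(1 − 0.21857562)·287000000/2977 = 68473.565.
Sum = 75039.464.
SE = √(75039.464) = 273.93.

273.93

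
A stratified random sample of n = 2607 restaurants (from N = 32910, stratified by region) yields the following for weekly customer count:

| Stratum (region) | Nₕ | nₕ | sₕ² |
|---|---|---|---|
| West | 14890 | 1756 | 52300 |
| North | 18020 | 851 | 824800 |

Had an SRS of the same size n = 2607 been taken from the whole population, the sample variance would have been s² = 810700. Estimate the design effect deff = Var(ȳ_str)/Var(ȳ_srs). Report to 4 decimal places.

Var(ȳ_str) = Σ Wₕ²(1−fₕ)sₕ²/nₕ with Wₕ = Nₕ/32910:
  West: (14890/32910)²·(1−1756/14890)·52300/1756 = 5.377905
  North: (18020/32910)²·(1−851/18020)·824800/851 = 276.86185
  → Var(ȳ_str) = 282.23976.
Var(ȳ_srs) = (1 − 2607/32910)·810700/2607 = 286.33661.
deff = 282.23976 / 286.33661 = 0.9857.

0.9857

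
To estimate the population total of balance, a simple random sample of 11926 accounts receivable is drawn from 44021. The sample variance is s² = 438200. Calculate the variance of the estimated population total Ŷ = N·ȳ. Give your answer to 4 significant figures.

Var(Ŷ) = N²·Var(ȳ) = N²·(1 − n/N)·s²/n.
f = 11926/44021 = 0.27091615; Var(ȳ) = 0.72908385·438200/11926 = 26.78891.
Var(Ŷ) = 44021² · 26.78891 = 5.1912847 × 10^10.

5.191 × 10^10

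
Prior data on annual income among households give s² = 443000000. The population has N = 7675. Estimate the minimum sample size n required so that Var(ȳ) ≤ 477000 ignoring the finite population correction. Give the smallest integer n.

Without fpc, n₀ = s²/D = 443000000/477000 = 928.7212.
Rounding up, n = 929.

929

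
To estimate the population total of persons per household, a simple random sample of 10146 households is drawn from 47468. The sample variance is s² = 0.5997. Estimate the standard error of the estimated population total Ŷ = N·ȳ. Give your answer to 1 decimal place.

Var(Ŷ) = N²·Var(ȳ) = N²·(1 − n/N)·s²/n.
f = 10146/47468 = 0.21374400; Var(ȳ) = 0.78625600·0.5997/10146 = 4.6473263 × 10^-5.
Var(Ŷ) = 47468² · (4.6473263 × 10^-5) = 104714.07.
SE(Ŷ) = √(104714.07) = 323.6.

323.6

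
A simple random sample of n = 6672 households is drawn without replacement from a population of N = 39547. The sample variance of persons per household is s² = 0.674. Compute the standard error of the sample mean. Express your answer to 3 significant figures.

0.00916

Under SRS without replacement, Var(ȳ) = (1 − f)·s²/n with f = n/N = 6672/39547 = 0.16871065.
Var(ȳ) = (1 − 0.16871065)·0.674/6672 = 0.83128935·1.0101918 × 10^-4 = 8.3976173 × 10^-5.
SE(ȳ) = √(8.3976173 × 10^-5) = 0.00916.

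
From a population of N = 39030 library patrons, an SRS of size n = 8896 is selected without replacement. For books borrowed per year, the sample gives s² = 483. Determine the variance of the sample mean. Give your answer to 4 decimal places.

0.0419

Under SRS without replacement, Var(ȳ) = (1 − f)·s²/n with f = n/N = 8896/39030 = 0.22792724.
Var(ȳ) = (1 − 0.22792724)·483/8896 = 0.77207276·0.054294065 = 0.041918969.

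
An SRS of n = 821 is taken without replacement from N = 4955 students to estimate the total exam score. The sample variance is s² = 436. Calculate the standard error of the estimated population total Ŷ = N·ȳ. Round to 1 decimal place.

3298.2

Var(Ŷ) = N²·Var(ȳ) = N²·(1 − n/N)·s²/n.
f = 821/4955 = 0.16569122; Var(ȳ) = 0.83430878·436/821 = 0.44306776.
Var(Ŷ) = 4955² · 0.44306776 = 1.0878211 × 10^7.
SE(Ŷ) = √(1.0878211 × 10^7) = 3298.2.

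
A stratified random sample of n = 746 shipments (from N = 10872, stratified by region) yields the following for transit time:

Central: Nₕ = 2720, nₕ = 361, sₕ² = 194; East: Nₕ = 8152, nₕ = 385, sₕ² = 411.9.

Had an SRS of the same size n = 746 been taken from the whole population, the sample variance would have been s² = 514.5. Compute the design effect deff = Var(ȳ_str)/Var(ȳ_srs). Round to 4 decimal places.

Var(ȳ_str) = Σ Wₕ²(1−fₕ)sₕ²/nₕ with Wₕ = Nₕ/10872:
  Central: (2720/10872)²·(1−361/2720)·194/361 = 0.029172422
  East: (8152/10872)²·(1−385/8152)·411.9/385 = 0.573099
  → Var(ȳ_str) = 0.60227142.
Var(ȳ_srs) = (1 − 746/10872)·514.5/746 = 0.64235488.
deff = 0.60227142 / 0.64235488 = 0.9376.

0.9376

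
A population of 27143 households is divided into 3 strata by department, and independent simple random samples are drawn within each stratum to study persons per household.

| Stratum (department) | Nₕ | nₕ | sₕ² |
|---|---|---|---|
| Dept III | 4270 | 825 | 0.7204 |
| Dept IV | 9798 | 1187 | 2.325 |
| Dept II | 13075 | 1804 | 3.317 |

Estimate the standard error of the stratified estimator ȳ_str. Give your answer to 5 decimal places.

Var(ȳ_str) = Σₕ Wₕ²(1 − fₕ)sₕ²/nₕ with Wₕ = Nₕ/N, N = 27143.
Dept III: Wₕ = 0.15731496; term = 0.15731496²·(1 − 0.19320843)·0.7204/825 = 1.7434968 × 10^-5.
Dept IV: Wₕ = 0.36097705; term = 0.36097705²·(1 − 0.12114717)·2.325/1187 = 2.2430945 × 10^-4.
Dept II: Wₕ = 0.48170799; term = 0.48170799²·(1 − 0.13797323)·3.317/1804 = 3.6778786 × 10^-4.
Sum = 6.0953228 × 10^-4.
SE = √(6.0953228 × 10^-4) = 0.02469.

0.02469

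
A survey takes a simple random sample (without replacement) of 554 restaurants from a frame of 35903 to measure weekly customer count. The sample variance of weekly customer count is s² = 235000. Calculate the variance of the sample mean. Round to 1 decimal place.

417.6

Under SRS without replacement, Var(ȳ) = (1 − f)·s²/n with f = n/N = 554/35903 = 0.01543047.
Var(ȳ) = (1 − 0.01543047)·235000/554 = 0.98456953·424.18773 = 417.64231.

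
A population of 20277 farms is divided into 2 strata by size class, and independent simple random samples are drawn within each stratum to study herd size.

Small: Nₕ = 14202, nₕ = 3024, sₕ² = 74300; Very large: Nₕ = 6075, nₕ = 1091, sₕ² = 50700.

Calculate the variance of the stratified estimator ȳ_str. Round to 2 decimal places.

12.91

Var(ȳ_str) = Σₕ Wₕ²(1 − fₕ)sₕ²/nₕ with Wₕ = Nₕ/N, N = 20277.
Small: Wₕ = 0.70039947; term = 0.70039947²·(1 − 0.21292776)·74300/3024 = 9.4866579.
Very large: Wₕ = 0.29960053; term = 0.29960053²·(1 − 0.17958848)·50700/1091 = 3.4221585.
Sum = 12.908816.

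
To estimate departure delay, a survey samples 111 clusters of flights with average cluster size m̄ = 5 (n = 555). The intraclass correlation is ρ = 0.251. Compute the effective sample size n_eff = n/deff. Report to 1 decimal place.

deff = 1 + (5 − 1)·0.251 = 1 + 1.004 = 2.004.
n_eff = 555 / 2.004 = 276.9.

276.9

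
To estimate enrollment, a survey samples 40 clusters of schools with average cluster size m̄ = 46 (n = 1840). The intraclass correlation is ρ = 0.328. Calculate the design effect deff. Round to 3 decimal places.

deff = 1 + (46 − 1)·0.328 = 1 + 14.76 = 15.76.

15.760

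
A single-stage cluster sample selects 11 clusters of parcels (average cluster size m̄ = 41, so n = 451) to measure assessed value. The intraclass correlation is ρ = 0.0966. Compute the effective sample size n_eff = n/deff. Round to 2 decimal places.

92.72

deff = 1 + (41 − 1)·0.0966 = 1 + 3.864 = 4.864.
n_eff = 451 / 4.864 = 92.72.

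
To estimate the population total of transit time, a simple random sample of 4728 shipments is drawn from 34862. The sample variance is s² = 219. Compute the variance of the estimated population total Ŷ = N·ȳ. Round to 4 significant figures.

Var(Ŷ) = N²·Var(ȳ) = N²·(1 − n/N)·s²/n.
f = 4728/34862 = 0.13562045; Var(ȳ) = 0.86437955·219/4728 = 0.040037885.
Var(Ŷ) = 34862² · 0.040037885 = 4.8660406 × 10^7.

4.866 × 10^7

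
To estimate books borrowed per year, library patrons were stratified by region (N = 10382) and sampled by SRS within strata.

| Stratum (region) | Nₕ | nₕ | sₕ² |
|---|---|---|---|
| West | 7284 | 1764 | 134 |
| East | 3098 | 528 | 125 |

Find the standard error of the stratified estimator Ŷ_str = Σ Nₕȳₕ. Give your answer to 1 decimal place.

2222.4

Var(Ŷ_str) = Σₕ Nₕ²(1 − fₕ)sₕ²/nₕ.
West: 7284²·(1 − 1764/7284)·134/1764 = 3.0543249 × 10^6.
East: 3098²·(1 − 528/3098)·125/528 = 1.88491 × 10^6.
Sum = 4.9392349 × 10^6.
SE = √(4.9392349 × 10^6) = 2222.4.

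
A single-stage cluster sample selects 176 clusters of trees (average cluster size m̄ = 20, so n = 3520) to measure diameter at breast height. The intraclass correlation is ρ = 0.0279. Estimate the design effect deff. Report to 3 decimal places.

deff = 1 + (20 − 1)·0.0279 = 1 + 0.5301 = 1.5301.

1.530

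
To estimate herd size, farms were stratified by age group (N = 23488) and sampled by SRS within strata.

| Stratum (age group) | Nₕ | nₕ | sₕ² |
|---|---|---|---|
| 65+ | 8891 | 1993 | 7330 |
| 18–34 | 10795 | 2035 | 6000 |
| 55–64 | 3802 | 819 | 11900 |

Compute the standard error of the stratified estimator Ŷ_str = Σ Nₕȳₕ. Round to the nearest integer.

25868

Var(Ŷ_str) = Σₕ Nₕ²(1 − fₕ)sₕ²/nₕ.
65+: 8891²·(1 − 1993/8891)·7330/1993 = 2.2556436 × 10^8.
18–34: 10795²·(1 − 2035/10795)·6000/2035 = 2.7881337 × 10^8.
55–64: 3802²·(1 − 819/3802)·11900/819 = 1.6478908 × 10^8.
Sum = 6.6916681 × 10^8.
SE = √(6.6916681 × 10^8) = 25868.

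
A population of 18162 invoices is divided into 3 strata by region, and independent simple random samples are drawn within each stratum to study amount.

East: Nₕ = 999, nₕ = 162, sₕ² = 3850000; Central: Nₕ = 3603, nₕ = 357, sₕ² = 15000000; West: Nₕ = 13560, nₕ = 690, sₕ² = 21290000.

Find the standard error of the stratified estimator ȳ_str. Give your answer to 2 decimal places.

133.70

Var(ȳ_str) = Σₕ Wₕ²(1 − fₕ)sₕ²/nₕ with Wₕ = Nₕ/N, N = 18162.
East: Wₕ = 0.05500496; term = 0.05500496²·(1 − 0.16216216)·3850000/162 = 60.243378.
Central: Wₕ = 0.19838124; term = 0.19838124²·(1 − 0.09908410)·15000000/357 = 1489.7331.
West: Wₕ = 0.74661381; term = 0.74661381²·(1 − 0.05088496)·21290000/690 = 16324.409.
Sum = 17874.385.
SE = √(17874.385) = 133.70.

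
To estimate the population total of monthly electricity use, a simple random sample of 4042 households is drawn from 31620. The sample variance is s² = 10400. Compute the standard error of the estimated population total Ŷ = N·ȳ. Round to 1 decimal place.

Var(Ŷ) = N²·Var(ȳ) = N²·(1 − n/N)·s²/n.
f = 4042/31620 = 0.12783049; Var(ȳ) = 0.87216951·10400/4042 = 2.2440779.
Var(Ŷ) = 31620² · 2.2440779 = 2.2436838 × 10^9.
SE(Ŷ) = √(2.2436838 × 10^9) = 47367.5.

47367.5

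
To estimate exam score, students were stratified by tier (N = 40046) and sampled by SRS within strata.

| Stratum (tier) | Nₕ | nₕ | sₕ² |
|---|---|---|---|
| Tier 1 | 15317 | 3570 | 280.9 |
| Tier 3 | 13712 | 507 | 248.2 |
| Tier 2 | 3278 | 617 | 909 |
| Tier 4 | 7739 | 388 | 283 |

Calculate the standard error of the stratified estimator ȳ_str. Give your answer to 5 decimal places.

Var(ȳ_str) = Σₕ Wₕ²(1 − fₕ)sₕ²/nₕ with Wₕ = Nₕ/N, N = 40046.
Tier 1: Wₕ = 0.38248514; term = 0.38248514²·(1 − 0.23307436)·280.9/3570 = 0.008828073.
Tier 3: Wₕ = 0.34240623; term = 0.34240623²·(1 − 0.03697491)·248.2/507 = 0.055273217.
Tier 2: Wₕ = 0.08185587; term = 0.08185587²·(1 − 0.18822453)·909/617 = 0.0080133527.
Tier 4: Wₕ = 0.19325276; term = 0.19325276²·(1 − 0.05013568)·283/388 = 0.025874245.
Sum = 0.097988888.
SE = √(0.097988888) = 0.31303.

0.31303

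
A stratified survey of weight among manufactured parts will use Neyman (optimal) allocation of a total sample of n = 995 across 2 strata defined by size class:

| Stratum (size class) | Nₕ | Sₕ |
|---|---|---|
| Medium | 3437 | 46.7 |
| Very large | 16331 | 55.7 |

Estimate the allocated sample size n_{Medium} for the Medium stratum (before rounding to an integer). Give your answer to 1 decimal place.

Neyman allocation: nₕ = n·NₕSₕ / Σⱼ NⱼSⱼ.
Σ NⱼSⱼ = 3437·46.7 + 16331·55.7 = 1.0701446 × 10^6.
n_{Medium} = 995·3437·46.7 / (1.0701446 × 10^6) = 149.2.

149.2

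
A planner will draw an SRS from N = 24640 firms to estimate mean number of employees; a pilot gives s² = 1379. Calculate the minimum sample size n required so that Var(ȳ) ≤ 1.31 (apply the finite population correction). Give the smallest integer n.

Without fpc, n₀ = s²/D = 1379/1.31 = 1052.6718.
With fpc, (1 − n/N)·s²/n ≤ D requires n ≥ n₀/(1 + n₀/N) = 1052.6718/(1 + 1052.6718/24640) = 1009.5421.
Rounding up, n = 1010.

1010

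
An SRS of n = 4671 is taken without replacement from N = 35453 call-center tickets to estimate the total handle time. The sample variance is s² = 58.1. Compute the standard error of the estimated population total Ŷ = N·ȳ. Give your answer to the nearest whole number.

3684

Var(Ŷ) = N²·Var(ȳ) = N²·(1 − n/N)·s²/n.
f = 4671/35453 = 0.13175190; Var(ȳ) = 0.86824810·58.1/4671 = 0.010799661.
Var(Ŷ) = 35453² · 0.010799661 = 1.3574258 × 10^7.
SE(Ŷ) = √(1.3574258 × 10^7) = 3684.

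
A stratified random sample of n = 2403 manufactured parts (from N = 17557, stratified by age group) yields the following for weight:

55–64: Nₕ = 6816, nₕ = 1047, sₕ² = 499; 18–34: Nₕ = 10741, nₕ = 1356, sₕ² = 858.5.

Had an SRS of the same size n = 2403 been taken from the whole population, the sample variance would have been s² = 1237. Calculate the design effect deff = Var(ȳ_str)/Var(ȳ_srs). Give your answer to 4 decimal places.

Var(ȳ_str) = Σ Wₕ²(1−fₕ)sₕ²/nₕ with Wₕ = Nₕ/17557:
  55–64: (6816/17557)²·(1−1047/6816)·499/1047 = 0.06079717
  18–34: (10741/17557)²·(1−1356/10741)·858.5/1356 = 0.20704225
  → Var(ȳ_str) = 0.26783942.
Var(ȳ_srs) = (1 − 2403/17557)·1237/2403 = 0.44431697.
deff = 0.26783942 / 0.44431697 = 0.6028.

0.6028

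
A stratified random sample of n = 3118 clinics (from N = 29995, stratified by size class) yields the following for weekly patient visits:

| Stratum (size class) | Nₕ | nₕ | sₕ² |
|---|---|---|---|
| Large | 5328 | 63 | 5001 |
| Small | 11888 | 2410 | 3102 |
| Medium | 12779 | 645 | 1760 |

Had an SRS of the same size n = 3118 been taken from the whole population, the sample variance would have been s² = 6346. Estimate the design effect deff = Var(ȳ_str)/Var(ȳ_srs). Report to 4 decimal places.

1.7034

Var(ȳ_str) = Σ Wₕ²(1−fₕ)sₕ²/nₕ with Wₕ = Nₕ/29995:
  Large: (5328/29995)²·(1−63/5328)·5001/63 = 2.475034
  Small: (11888/29995)²·(1−2410/11888)·3102/2410 = 0.16119535
  Medium: (12779/29995)²·(1−645/12779)·1760/645 = 0.47027954
  → Var(ȳ_str) = 3.1065089.
Var(ȳ_srs) = (1 − 3118/29995)·6346/3118 = 1.8237104.
deff = 3.1065089 / 1.8237104 = 1.7034.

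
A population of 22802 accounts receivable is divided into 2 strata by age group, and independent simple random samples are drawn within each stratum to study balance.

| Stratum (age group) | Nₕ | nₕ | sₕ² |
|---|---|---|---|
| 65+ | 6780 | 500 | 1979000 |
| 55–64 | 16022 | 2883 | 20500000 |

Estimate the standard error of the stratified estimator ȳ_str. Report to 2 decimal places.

Var(ȳ_str) = Σₕ Wₕ²(1 − fₕ)sₕ²/nₕ with Wₕ = Nₕ/N, N = 22802.
65+: Wₕ = 0.29734234; term = 0.29734234²·(1 − 0.07374631)·1979000/500 = 324.13001.
55–64: Wₕ = 0.70265766; term = 0.70265766²·(1 − 0.17994008)·20500000/2883 = 2879.0047.
Sum = 3203.1347.
SE = √(3203.1347) = 56.60.

56.60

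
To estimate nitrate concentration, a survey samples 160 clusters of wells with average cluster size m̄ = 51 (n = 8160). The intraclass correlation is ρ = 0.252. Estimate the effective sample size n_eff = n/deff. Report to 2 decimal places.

600.00

deff = 1 + (51 − 1)·0.252 = 1 + 12.6 = 13.6.
n_eff = 8160 / 13.6 = 600.00.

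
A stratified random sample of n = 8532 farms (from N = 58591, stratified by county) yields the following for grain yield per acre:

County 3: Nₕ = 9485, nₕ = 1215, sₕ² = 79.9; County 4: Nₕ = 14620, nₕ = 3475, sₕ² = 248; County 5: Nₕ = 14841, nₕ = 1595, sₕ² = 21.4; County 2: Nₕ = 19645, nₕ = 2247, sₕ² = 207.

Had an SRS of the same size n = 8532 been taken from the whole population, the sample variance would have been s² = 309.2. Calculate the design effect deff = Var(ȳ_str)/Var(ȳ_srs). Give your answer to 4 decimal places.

Var(ȳ_str) = Σ Wₕ²(1−fₕ)sₕ²/nₕ with Wₕ = Nₕ/58591:
  County 3: (9485/58591)²·(1−1215/9485)·79.9/1215 = 0.0015026282
  County 4: (14620/58591)²·(1−3475/14620)·248/3475 = 0.0033873689
  County 5: (14841/58591)²·(1−1595/14841)·21.4/1595 = 7.6831477 × 10^-4
  County 2: (19645/58591)²·(1−2247/19645)·207/2247 = 0.0091718472
  → Var(ȳ_str) = 0.014830159.
Var(ȳ_srs) = (1 − 8532/58591)·309.2/8532 = 0.030962776.
deff = 0.014830159 / 0.030962776 = 0.4790.

0.4790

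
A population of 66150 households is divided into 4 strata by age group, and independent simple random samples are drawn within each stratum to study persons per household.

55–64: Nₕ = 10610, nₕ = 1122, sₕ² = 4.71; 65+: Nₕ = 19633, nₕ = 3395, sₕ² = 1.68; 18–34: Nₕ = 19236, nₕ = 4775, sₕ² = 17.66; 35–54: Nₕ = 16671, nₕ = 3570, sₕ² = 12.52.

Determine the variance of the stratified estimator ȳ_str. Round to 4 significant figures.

Var(ȳ_str) = Σₕ Wₕ²(1 − fₕ)sₕ²/nₕ with Wₕ = Nₕ/N, N = 66150.
55–64: Wₕ = 0.16039305; term = 0.16039305²·(1 − 0.10574929)·4.71/1122 = 9.6573598 × 10^-5.
65+: Wₕ = 0.29679516; term = 0.29679516²·(1 − 0.17292314)·1.68/3395 = 3.6051971 × 10^-5.
18–34: Wₕ = 0.29079365; term = 0.29079365²·(1 − 0.24823248)·17.66/4775 = 2.3510979 × 10^-4.
35–54: Wₕ = 0.25201814; term = 0.25201814²·(1 − 0.21414432)·12.52/3570 = 1.750421 × 10^-4.
Sum = 5.4277746 × 10^-4.

5.428 × 10^-4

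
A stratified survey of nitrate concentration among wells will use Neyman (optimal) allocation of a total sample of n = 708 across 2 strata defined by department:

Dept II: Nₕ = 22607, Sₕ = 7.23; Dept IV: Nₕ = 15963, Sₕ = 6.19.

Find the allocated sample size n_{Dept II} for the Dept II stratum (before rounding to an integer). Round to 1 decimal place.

441.2

Neyman allocation: nₕ = n·NₕSₕ / Σⱼ NⱼSⱼ.
Σ NⱼSⱼ = 22607·7.23 + 15963·6.19 = 262259.58.
n_{Dept II} = 708·22607·7.23 / 262259.58 = 441.2.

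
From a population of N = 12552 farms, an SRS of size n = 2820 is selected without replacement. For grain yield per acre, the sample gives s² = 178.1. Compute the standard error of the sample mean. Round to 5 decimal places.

0.22129

Under SRS without replacement, Var(ȳ) = (1 − f)·s²/n with f = n/N = 2820/12552 = 0.22466539.
Var(ȳ) = (1 − 0.22466539)·178.1/2820 = 0.77533461·0.063156028 = 0.048967055.
SE(ȳ) = √(0.048967055) = 0.22129.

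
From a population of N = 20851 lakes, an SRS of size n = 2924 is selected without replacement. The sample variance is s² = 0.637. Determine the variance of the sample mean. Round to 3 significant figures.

Under SRS without replacement, Var(ȳ) = (1 − f)·s²/n with f = n/N = 2924/20851 = 0.14023308.
Var(ȳ) = (1 − 0.14023308)·0.637/2924 = 0.85976692·2.1785226 × 10^-4 = 1.8730216 × 10^-4.

1.87 × 10^-4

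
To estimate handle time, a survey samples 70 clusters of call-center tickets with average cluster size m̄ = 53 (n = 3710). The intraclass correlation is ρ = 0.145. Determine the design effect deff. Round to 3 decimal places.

deff = 1 + (53 − 1)·0.145 = 1 + 7.54 = 8.54.

8.540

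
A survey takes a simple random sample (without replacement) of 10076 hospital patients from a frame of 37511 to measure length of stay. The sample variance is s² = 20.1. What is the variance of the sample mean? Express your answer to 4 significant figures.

0.001459

Under SRS without replacement, Var(ȳ) = (1 − f)·s²/n with f = n/N = 10076/37511 = 0.26861454.
Var(ȳ) = (1 − 0.26861454)·20.1/10076 = 0.73138546·0.0019948392 = 0.0014589964.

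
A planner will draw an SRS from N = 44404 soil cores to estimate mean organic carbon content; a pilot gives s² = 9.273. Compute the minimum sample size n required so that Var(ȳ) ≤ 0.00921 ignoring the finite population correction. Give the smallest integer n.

Without fpc, n₀ = s²/D = 9.273/0.00921 = 1006.8404.
Rounding up, n = 1007.

1007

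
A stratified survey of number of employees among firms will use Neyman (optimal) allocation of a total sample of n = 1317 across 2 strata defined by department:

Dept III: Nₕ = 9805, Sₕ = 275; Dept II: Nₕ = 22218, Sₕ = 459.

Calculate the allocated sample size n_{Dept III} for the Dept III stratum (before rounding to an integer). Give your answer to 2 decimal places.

Neyman allocation: nₕ = n·NₕSₕ / Σⱼ NⱼSⱼ.
Σ NⱼSⱼ = 9805·275 + 22218·459 = 1.2894437 × 10^7.
n_{Dept III} = 1317·9805·275 / (1.2894437 × 10^7) = 275.40.

275.40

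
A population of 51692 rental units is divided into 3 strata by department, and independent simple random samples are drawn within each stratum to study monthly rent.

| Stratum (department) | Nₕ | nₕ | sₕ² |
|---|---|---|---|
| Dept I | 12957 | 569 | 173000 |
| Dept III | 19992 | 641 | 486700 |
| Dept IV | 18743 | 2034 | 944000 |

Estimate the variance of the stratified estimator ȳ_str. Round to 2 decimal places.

Var(ȳ_str) = Σₕ Wₕ²(1 − fₕ)sₕ²/nₕ with Wₕ = Nₕ/N, N = 51692.
Dept I: Wₕ = 0.25065774; term = 0.25065774²·(1 − 0.04391449)·173000/569 = 18.263871.
Dept III: Wₕ = 0.38675230; term = 0.38675230²·(1 − 0.03206283)·486700/641 = 109.93002.
Dept IV: Wₕ = 0.36258996; term = 0.36258996²·(1 − 0.10852051)·944000/2034 = 54.395621.
Sum = 182.58951.

182.59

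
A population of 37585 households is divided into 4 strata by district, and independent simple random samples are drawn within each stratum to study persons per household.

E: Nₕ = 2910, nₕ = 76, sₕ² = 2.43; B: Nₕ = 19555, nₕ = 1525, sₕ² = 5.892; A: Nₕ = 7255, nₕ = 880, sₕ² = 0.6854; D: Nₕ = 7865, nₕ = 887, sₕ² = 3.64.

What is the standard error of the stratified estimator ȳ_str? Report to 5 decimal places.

Var(ȳ_str) = Σₕ Wₕ²(1 − fₕ)sₕ²/nₕ with Wₕ = Nₕ/N, N = 37585.
E: Wₕ = 0.07742450; term = 0.07742450²·(1 − 0.02611684)·2.43/76 = 1.8666221 × 10^-4.
B: Wₕ = 0.52028735; term = 0.52028735²·(1 − 0.07798517)·5.892/1525 = 9.6431147 × 10^-4.
A: Wₕ = 0.19302913; term = 0.19302913²·(1 − 0.12129566)·0.6854/880 = 2.5500572 × 10^-5.
D: Wₕ = 0.20925901; term = 0.20925901²·(1 − 0.11277813)·3.64/887 = 1.5943305 × 10^-4.
Sum = 0.0013359073.
SE = √(0.0013359073) = 0.03655.

0.03655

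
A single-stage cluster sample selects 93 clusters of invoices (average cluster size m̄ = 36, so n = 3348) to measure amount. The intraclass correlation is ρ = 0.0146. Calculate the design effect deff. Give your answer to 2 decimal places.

deff = 1 + (36 − 1)·0.0146 = 1 + 0.511 = 1.511.

1.51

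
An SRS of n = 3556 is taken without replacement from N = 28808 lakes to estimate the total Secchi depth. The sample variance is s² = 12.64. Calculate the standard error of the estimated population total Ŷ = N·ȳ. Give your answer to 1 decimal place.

1608.0

Var(Ŷ) = N²·Var(ȳ) = N²·(1 − n/N)·s²/n.
f = 3556/28808 = 0.12343793; Var(ȳ) = 0.87656207·12.64/3556 = 0.0031157887.
Var(Ŷ) = 28808² · 0.0031157887 = 2.5857957 × 10^6.
SE(Ŷ) = √(2.5857957 × 10^6) = 1608.0.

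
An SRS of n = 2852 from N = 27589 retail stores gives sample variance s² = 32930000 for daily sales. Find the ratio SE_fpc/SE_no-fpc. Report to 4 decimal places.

f = n/N = 2852/27589 = 0.10337453.
SE_no-fpc = √(s²/n) = 107.45363; SE_fpc = √((1−f)s²/n) = 101.74818.
Ratio = √(1−f) = 0.94690309.

0.9469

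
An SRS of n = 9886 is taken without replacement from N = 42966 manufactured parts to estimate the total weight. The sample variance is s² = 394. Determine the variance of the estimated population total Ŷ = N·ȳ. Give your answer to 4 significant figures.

Var(Ŷ) = N²·Var(ȳ) = N²·(1 − n/N)·s²/n.
f = 9886/42966 = 0.23008891; Var(ȳ) = 0.76991109·394/9886 = 0.030684298.
Var(Ŷ) = 42966² · 0.030684298 = 5.6645582 × 10^7.

5.665 × 10^7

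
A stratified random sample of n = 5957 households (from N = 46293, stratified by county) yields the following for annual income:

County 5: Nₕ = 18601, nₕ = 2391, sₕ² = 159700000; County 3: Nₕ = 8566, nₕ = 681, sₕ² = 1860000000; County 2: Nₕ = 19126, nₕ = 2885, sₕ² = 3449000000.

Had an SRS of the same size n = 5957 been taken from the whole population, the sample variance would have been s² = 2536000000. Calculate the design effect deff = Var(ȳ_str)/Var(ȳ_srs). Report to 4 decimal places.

0.7246

Var(ȳ_str) = Σ Wₕ²(1−fₕ)sₕ²/nₕ with Wₕ = Nₕ/46293:
  County 5: (18601/46293)²·(1−2391/18601)·159700000/2391 = 9397.5359
  County 3: (8566/46293)²·(1−681/8566)·1860000000/681 = 86082.515
  County 2: (19126/46293)²·(1−2885/19126)·3449000000/2885 = 173282.08
  → Var(ȳ_str) = 268762.13.
Var(ȳ_srs) = (1 − 5957/46293)·2536000000/5957 = 370936.14.
deff = 268762.13 / 370936.14 = 0.7246.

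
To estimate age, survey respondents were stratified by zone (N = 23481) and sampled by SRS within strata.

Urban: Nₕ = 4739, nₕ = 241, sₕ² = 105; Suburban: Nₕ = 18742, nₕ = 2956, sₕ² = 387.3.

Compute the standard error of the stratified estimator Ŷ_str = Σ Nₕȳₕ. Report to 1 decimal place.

Var(Ŷ_str) = Σₕ Nₕ²(1 − fₕ)sₕ²/nₕ.
Urban: 4739²·(1 − 241/4739)·105/241 = 9.2870635 × 10^6.
Suburban: 18742²·(1 − 2956/18742)·387.3/2956 = 3.8764224 × 10^7.
Sum = 4.8051288 × 10^7.
SE = √(4.8051288 × 10^7) = 6931.9.

6931.9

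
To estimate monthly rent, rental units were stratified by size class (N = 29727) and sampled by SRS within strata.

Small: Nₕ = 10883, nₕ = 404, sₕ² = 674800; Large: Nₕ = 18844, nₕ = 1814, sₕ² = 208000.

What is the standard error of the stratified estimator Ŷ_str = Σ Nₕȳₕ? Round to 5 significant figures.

Var(Ŷ_str) = Σₕ Nₕ²(1 − fₕ)sₕ²/nₕ.
Small: 10883²·(1 − 404/10883)·674800/404 = 1.9048561 × 10^11.
Large: 18844²·(1 − 1814/18844)·208000/1814 = 3.6797117 × 10^10.
Sum = 2.2728273 × 10^11.
SE = √(2.2728273 × 10^11) = 476740.

476740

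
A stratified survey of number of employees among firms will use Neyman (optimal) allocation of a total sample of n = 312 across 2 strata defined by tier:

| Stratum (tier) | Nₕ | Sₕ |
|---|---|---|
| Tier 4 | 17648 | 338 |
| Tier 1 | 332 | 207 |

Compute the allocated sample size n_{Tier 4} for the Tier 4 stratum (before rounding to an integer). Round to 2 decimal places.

Neyman allocation: nₕ = n·NₕSₕ / Σⱼ NⱼSⱼ.
Σ NⱼSⱼ = 17648·338 + 332·207 = 6.033748 × 10^6.
n_{Tier 4} = 312·17648·338 / (6.033748 × 10^6) = 308.45.

308.45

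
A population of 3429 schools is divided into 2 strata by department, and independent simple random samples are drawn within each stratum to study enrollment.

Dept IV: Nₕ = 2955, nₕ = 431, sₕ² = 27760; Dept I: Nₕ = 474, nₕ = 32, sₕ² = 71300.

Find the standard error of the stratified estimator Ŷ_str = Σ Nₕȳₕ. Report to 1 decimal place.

Var(Ŷ_str) = Σₕ Nₕ²(1 − fₕ)sₕ²/nₕ.
Dept IV: 2955²·(1 − 431/2955)·27760/431 = 4.8038455 × 10^8.
Dept I: 474²·(1 − 32/474)·71300/32 = 4.6681001 × 10^8.
Sum = 9.4719456 × 10^8.
SE = √(9.4719456 × 10^8) = 30776.5.

30776.5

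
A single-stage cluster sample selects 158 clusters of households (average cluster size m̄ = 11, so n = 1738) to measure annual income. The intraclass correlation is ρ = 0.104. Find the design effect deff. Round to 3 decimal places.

2.040

deff = 1 + (11 − 1)·0.104 = 1 + 1.04 = 2.04.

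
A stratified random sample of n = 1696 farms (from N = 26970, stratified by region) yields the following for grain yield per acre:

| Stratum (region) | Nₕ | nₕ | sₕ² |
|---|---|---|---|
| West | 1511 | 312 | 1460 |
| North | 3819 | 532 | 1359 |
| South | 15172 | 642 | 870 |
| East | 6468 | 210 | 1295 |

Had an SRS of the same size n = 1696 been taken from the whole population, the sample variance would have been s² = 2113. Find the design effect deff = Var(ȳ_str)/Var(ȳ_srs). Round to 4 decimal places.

0.6934

Var(ȳ_str) = Σ Wₕ²(1−fₕ)sₕ²/nₕ with Wₕ = Nₕ/26970:
  West: (1511/26970)²·(1−312/1511)·1460/312 = 0.011655208
  North: (3819/26970)²·(1−532/3819)·1359/532 = 0.044085452
  South: (15172/26970)²·(1−642/15172)·870/642 = 0.41070575
  East: (6468/26970)²·(1−210/6468)·1295/210 = 0.34315802
  → Var(ȳ_str) = 0.80960443.
Var(ȳ_srs) = (1 − 1696/26970)·2113/1696 = 1.1675263.
deff = 0.80960443 / 1.1675263 = 0.6934.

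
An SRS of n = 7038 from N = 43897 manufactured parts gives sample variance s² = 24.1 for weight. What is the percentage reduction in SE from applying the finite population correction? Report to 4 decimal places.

8.3665

f = n/N = 7038/43897 = 0.16032986.
SE_no-fpc = √(s²/n) = 0.058517248; SE_fpc = √((1−f)s²/n) = 0.053621412.
Ratio = √(1−f) = 0.91633517. Reduction = 100·(1 − 0.91633517) = 8.3665%.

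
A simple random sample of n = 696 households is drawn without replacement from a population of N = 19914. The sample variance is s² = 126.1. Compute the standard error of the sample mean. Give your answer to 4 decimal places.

0.4181

Under SRS without replacement, Var(ȳ) = (1 − f)·s²/n with f = n/N = 696/19914 = 0.03495029.
Var(ȳ) = (1 − 0.03495029)·126.1/696 = 0.96504971·0.18117816 = 0.17484593.
SE(ȳ) = √(0.17484593) = 0.4181.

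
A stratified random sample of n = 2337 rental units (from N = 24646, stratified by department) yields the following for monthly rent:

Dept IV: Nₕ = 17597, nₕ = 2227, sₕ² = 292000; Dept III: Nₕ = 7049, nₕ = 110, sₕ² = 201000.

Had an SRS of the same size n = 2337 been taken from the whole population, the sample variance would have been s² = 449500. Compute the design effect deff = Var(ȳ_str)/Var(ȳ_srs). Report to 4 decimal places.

Var(ȳ_str) = Σ Wₕ²(1−fₕ)sₕ²/nₕ with Wₕ = Nₕ/24646:
  Dept IV: (17597/24646)²·(1−2227/17597)·292000/2227 = 58.382441
  Dept III: (7049/24646)²·(1−110/7049)·201000/110 = 147.1414
  → Var(ȳ_str) = 205.52384.
Var(ȳ_srs) = (1 − 2337/24646)·449500/2337 = 174.10235.
deff = 205.52384 / 174.10235 = 1.1805.

1.1805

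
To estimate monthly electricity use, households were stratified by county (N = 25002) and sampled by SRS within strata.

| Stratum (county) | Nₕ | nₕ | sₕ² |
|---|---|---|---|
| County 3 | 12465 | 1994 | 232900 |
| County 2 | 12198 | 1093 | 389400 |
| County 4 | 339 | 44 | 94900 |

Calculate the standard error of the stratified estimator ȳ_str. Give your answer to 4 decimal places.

Var(ȳ_str) = Σₕ Wₕ²(1 − fₕ)sₕ²/nₕ with Wₕ = Nₕ/N, N = 25002.
County 3: Wₕ = 0.49856012; term = 0.49856012²·(1 − 0.15996791)·232900/1994 = 24.387949.
County 2: Wₕ = 0.48788097; term = 0.48788097²·(1 − 0.08960485)·389400/1093 = 77.202875.
County 4: Wₕ = 0.01355892; term = 0.01355892²·(1 − 0.12979351)·94900/44 = 0.34505295.
Sum = 101.93588.
SE = √(101.93588) = 10.0963.

10.0963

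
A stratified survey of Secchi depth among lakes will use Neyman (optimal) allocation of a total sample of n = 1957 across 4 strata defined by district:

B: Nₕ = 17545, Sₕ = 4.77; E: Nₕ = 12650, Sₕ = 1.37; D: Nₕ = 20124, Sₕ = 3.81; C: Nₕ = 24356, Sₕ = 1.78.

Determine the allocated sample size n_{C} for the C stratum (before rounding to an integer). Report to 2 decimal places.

Neyman allocation: nₕ = n·NₕSₕ / Σⱼ NⱼSⱼ.
Σ NⱼSⱼ = 17545·4.77 + 12650·1.37 + 20124·3.81 + 24356·1.78 = 221046.27.
n_{C} = 1957·24356·1.78 / 221046.27 = 383.83.

383.83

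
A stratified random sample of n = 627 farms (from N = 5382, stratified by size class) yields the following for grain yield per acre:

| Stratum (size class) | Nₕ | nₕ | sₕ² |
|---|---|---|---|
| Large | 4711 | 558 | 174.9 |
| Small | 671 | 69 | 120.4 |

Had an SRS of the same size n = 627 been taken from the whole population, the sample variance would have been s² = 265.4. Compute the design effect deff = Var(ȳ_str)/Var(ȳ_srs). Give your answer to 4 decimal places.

Var(ȳ_str) = Σ Wₕ²(1−fₕ)sₕ²/nₕ with Wₕ = Nₕ/5382:
  Large: (4711/5382)²·(1−558/4711)·174.9/558 = 0.21171092
  Small: (671/5382)²·(1−69/671)·120.4/69 = 0.024333749
  → Var(ȳ_str) = 0.23604467.
Var(ȳ_srs) = (1 − 627/5382)·265.4/627 = 0.37397296.
deff = 0.23604467 / 0.37397296 = 0.6312.

0.6312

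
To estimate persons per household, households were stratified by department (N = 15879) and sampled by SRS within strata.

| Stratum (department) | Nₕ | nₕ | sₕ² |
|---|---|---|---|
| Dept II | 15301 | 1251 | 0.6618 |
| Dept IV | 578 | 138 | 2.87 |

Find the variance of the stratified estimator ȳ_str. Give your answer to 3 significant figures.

4.72 × 10^-4

Var(ȳ_str) = Σₕ Wₕ²(1 − fₕ)sₕ²/nₕ with Wₕ = Nₕ/N, N = 15879.
Dept II: Wₕ = 0.96359972; term = 0.96359972²·(1 − 0.08175936)·0.6618/1251 = 4.510444 × 10^-4.
Dept IV: Wₕ = 0.03640028; term = 0.03640028²·(1 − 0.23875433)·2.87/138 = 2.0976693 × 10^-5.
Sum = 4.7202109 × 10^-4.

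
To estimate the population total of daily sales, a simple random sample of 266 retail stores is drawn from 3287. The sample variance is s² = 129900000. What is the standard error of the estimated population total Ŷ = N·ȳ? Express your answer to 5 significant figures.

Var(Ŷ) = N²·Var(ȳ) = N²·(1 − n/N)·s²/n.
f = 266/3287 = 0.08092486; Var(ȳ) = 0.91907514·129900000/266 = 448826.55.
Var(Ŷ) = 3287² · 448826.55 = 4.8492877 × 10^12.
SE(Ŷ) = √(4.8492877 × 10^12) = 2.2021 × 10^6.

2.2021 × 10^6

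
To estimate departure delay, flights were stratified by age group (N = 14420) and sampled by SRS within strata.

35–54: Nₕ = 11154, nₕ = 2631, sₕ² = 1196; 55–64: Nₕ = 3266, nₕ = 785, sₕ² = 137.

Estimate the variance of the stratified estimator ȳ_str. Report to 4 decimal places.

Var(ȳ_str) = Σₕ Wₕ²(1 − fₕ)sₕ²/nₕ with Wₕ = Nₕ/N, N = 14420.
35–54: Wₕ = 0.77350902; term = 0.77350902²·(1 − 0.23587951)·1196/2631 = 0.20782746.
55–64: Wₕ = 0.22649098; term = 0.22649098²·(1 − 0.24035517)·137/785 = 0.0068008522.
Sum = 0.21462831.

0.2146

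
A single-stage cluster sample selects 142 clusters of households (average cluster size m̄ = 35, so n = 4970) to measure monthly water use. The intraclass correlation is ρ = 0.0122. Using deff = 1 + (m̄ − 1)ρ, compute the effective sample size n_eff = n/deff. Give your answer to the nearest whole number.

deff = 1 + (35 − 1)·0.0122 = 1 + 0.4148 = 1.4148.
n_eff = 4970 / 1.4148 = 3513.

3513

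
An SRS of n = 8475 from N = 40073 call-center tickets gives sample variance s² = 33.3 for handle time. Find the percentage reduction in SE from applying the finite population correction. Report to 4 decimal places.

11.2019

f = n/N = 8475/40073 = 0.21148903.
SE_no-fpc = √(s²/n) = 0.062683359; SE_fpc = √((1−f)s²/n) = 0.055661657.
Ratio = √(1−f) = 0.88798140. Reduction = 100·(1 − 0.88798140) = 11.2019%.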